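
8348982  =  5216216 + 3132766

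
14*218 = 3052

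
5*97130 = 485650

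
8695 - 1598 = 7097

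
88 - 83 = 5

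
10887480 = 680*16011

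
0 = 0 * 25642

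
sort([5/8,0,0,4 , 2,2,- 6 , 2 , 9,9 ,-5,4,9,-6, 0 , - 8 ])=[-8,-6,-6, - 5 , 0,0, 0, 5/8,2, 2,2,4,4,9,9,9]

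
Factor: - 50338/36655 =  - 2^1*5^( - 1)*7331^( - 1)*25169^1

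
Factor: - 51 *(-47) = 2397 = 3^1 * 17^1*47^1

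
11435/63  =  11435/63  =  181.51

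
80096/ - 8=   -10012/1 =- 10012.00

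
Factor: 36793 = 36793^1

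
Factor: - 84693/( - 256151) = 3^1 * 23^( - 1) * 43^( - 1 )*109^1 = 327/989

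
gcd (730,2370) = 10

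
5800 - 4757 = 1043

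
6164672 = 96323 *64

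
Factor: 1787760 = 2^4 * 3^2 * 5^1*13^1*191^1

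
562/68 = 8 + 9/34 = 8.26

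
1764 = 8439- 6675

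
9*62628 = 563652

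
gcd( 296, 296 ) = 296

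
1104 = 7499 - 6395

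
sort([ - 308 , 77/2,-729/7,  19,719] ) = [-308,-729/7 , 19,77/2, 719 ]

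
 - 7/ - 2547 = 7/2547 = 0.00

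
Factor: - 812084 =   -  2^2*7^1*13^1*23^1*97^1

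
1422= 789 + 633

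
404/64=101/16 = 6.31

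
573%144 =141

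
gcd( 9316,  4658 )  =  4658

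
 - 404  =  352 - 756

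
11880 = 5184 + 6696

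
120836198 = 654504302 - 533668104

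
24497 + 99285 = 123782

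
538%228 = 82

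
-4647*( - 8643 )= 40164021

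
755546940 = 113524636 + 642022304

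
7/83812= 7/83812= 0.00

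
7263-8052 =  - 789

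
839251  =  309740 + 529511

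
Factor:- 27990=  - 2^1*3^2*5^1*311^1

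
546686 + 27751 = 574437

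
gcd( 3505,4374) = 1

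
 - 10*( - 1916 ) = 19160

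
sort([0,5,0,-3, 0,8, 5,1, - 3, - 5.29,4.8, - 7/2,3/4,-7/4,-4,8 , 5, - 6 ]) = [-6, - 5.29,  -  4,  -  7/2,- 3, - 3,-7/4,0, 0, 0,3/4, 1,4.8,5,5,5, 8,8 ]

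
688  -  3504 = - 2816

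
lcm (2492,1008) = 89712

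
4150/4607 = 4150/4607 = 0.90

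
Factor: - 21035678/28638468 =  - 2^(-1)*3^(-3 )*283^(-1 )  *937^(-1 )*10517839^1 = - 10517839/14319234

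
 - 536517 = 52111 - 588628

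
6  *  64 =384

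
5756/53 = 108 + 32/53 = 108.60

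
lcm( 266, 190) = 1330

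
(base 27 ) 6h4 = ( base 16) 12E5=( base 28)64L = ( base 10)4837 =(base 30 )5b7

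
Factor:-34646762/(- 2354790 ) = 3^( - 1 )*5^( - 1) * 53^(- 1 ) * 877^1*1481^(-1)*19753^1= 17323381/1177395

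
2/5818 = 1/2909 = 0.00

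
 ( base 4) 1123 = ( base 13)70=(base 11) 83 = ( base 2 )1011011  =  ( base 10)91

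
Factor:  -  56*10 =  - 2^4*5^1 *7^1 = - 560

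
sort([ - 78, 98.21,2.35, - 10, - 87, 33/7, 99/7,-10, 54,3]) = [-87, - 78, - 10, - 10, 2.35,  3,33/7, 99/7, 54, 98.21 ] 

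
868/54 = 16 + 2/27 = 16.07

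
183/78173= 183/78173 = 0.00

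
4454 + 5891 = 10345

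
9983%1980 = 83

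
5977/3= 1992 + 1/3 = 1992.33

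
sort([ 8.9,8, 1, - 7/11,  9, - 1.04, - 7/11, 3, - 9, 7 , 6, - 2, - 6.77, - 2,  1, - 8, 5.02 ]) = [ - 9, - 8,  -  6.77, - 2, - 2, - 1.04,-7/11, - 7/11, 1, 1, 3,5.02, 6,  7 , 8 , 8.9,  9 ]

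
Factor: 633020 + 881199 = 1514219=7^1*216317^1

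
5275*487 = 2568925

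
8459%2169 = 1952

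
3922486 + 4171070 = 8093556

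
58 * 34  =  1972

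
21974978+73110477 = 95085455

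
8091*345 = 2791395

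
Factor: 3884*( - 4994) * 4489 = - 87071768344 = -2^3*11^1*67^2 * 227^1*971^1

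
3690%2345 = 1345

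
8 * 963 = 7704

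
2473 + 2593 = 5066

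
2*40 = 80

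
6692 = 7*956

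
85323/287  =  12189/41 = 297.29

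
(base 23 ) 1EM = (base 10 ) 873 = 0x369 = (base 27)159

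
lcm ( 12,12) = 12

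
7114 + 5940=13054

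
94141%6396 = 4597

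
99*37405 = 3703095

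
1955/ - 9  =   - 218 + 7/9 = - 217.22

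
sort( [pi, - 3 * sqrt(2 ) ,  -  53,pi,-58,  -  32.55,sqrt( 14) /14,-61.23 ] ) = [ - 61.23, - 58,-53, -32.55, - 3*sqrt( 2), sqrt( 14) /14, pi, pi] 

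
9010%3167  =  2676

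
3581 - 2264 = 1317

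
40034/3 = 13344+2/3 = 13344.67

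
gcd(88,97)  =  1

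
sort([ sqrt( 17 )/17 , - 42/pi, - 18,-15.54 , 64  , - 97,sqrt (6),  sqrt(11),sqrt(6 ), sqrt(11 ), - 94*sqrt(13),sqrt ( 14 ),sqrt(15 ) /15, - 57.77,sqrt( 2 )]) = [-94*sqrt(13), - 97 ,-57.77 , - 18 , - 15.54, - 42/pi, sqrt(17)/17,sqrt(15) /15,  sqrt(2), sqrt(  6 ),sqrt(6 ), sqrt( 11 ), sqrt(11),sqrt(14),64]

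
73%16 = 9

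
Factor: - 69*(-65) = 4485 = 3^1*5^1*13^1*23^1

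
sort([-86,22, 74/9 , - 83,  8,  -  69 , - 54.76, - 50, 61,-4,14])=[ - 86, - 83, - 69, - 54.76, - 50, - 4, 8 , 74/9, 14,  22, 61 ]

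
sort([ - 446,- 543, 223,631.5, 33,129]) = [  -  543,-446, 33,129, 223, 631.5 ]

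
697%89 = 74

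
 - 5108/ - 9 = 567 + 5/9 = 567.56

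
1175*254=298450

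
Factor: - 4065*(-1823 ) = 7410495 = 3^1*5^1 *271^1*1823^1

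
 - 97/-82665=97/82665 = 0.00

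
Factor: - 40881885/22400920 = - 2^( - 3)*3^1 * 11^1*247769^1*560023^( - 1) = - 8176377/4480184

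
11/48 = 11/48  =  0.23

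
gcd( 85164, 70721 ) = 1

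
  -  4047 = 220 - 4267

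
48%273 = 48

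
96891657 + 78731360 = 175623017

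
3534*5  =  17670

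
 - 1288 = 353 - 1641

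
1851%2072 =1851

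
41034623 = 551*74473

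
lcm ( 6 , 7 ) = 42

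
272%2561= 272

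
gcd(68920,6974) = 2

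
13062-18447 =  - 5385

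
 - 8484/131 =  - 65 + 31/131 = - 64.76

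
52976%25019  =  2938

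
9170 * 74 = 678580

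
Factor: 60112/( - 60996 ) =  - 68/69 = -2^2*3^(- 1)*17^1 * 23^(-1) 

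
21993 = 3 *7331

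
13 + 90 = 103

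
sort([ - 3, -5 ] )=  [  -  5,-3]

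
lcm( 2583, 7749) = 7749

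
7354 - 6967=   387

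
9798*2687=26327226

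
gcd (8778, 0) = 8778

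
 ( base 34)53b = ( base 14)220d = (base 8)13405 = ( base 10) 5893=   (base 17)136B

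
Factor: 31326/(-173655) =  - 46/255= - 2^1*3^( - 1)*5^( - 1)*17^( - 1)*23^1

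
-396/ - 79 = 5 + 1/79 = 5.01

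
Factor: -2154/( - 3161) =2^1*3^1*29^( - 1 )*109^ ( - 1)*359^1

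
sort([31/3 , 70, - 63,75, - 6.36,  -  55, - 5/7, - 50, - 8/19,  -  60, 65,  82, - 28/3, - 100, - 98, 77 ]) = [ - 100, - 98, - 63, - 60, - 55, - 50, - 28/3, - 6.36, - 5/7, - 8/19,31/3,65,70, 75,77,82]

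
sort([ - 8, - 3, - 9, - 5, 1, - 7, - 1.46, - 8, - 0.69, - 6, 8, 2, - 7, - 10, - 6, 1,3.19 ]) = [-10, - 9, - 8, - 8,-7, - 7, - 6, - 6,-5,- 3, - 1.46, - 0.69, 1,1,2, 3.19 , 8 ]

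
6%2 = 0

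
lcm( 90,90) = 90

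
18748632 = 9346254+9402378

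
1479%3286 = 1479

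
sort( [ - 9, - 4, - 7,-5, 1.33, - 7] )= [ - 9, - 7, - 7 ,-5, - 4, 1.33]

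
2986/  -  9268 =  - 1493/4634 = - 0.32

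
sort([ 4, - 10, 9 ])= [ - 10 , 4,9 ] 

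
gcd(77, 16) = 1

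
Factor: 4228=2^2*7^1 * 151^1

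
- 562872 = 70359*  (-8)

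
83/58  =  1+25/58 = 1.43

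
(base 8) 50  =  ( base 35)15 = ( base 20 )20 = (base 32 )18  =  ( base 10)40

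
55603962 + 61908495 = 117512457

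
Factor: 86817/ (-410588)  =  -2^(-2 )*3^1 *43^1*673^1*102647^( -1 ) 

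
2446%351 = 340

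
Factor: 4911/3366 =2^( - 1 ) * 3^( - 1)*11^ ( - 1) * 17^( - 1 )*1637^1 = 1637/1122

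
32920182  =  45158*729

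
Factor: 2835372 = 2^2*3^1*277^1 *853^1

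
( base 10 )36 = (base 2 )100100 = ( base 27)19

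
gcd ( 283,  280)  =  1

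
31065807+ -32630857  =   - 1565050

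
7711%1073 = 200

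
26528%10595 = 5338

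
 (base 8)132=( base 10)90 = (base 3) 10100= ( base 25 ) 3F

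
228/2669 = 228/2669 = 0.09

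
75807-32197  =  43610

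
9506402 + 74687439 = 84193841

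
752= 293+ 459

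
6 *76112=456672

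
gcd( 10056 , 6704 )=3352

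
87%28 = 3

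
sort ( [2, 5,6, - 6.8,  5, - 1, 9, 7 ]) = [ - 6.8, - 1, 2,5,5,6,7, 9] 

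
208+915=1123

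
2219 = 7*317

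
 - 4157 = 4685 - 8842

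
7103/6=7103/6 = 1183.83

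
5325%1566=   627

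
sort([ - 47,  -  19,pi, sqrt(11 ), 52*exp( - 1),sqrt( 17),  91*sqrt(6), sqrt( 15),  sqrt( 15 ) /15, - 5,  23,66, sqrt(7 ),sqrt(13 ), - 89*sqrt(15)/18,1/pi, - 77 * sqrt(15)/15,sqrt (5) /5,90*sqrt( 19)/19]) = [ - 47, - 77*sqrt( 15 )/15, - 89*sqrt(15)/18 ,-19, - 5,  sqrt(15 ) /15,1/pi,sqrt( 5 ) /5,sqrt( 7 ), pi, sqrt( 11 ),sqrt(13),sqrt(15 ), sqrt( 17 ),52*exp( -1),90*sqrt( 19) /19,23, 66,91 * sqrt(6 )] 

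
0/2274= 0=0.00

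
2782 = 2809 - 27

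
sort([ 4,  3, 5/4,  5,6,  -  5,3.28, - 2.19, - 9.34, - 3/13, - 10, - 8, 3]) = [ - 10, - 9.34, - 8, - 5, - 2.19, - 3/13, 5/4,3,3 , 3.28,4, 5,6 ]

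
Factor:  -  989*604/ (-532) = 149339/133= 7^(- 1)*19^( - 1 )* 23^1*43^1*151^1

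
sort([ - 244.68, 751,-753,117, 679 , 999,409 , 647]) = [-753,-244.68, 117, 409, 647 , 679 , 751,999]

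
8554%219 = 13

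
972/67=14+34/67 = 14.51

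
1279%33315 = 1279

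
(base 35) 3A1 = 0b111110111010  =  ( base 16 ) FBA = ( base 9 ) 5463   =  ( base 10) 4026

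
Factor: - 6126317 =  - 6126317^1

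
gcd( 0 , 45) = 45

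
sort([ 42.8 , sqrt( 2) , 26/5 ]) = [sqrt( 2 ),26/5, 42.8]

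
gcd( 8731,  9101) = 1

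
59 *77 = 4543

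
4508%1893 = 722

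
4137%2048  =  41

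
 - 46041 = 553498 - 599539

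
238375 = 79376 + 158999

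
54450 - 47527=6923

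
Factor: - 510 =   -  2^1*3^1*5^1 * 17^1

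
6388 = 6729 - 341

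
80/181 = 80/181 =0.44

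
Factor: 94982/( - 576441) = -2^1*3^( - 2 )*19^( - 1)*3371^( - 1)*47491^1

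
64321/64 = 64321/64 = 1005.02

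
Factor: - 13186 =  - 2^1*19^1*347^1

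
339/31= 10 + 29/31= 10.94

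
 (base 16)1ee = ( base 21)12b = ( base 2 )111101110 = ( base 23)LB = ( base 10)494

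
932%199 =136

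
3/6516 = 1/2172 = 0.00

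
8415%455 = 225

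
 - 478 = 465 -943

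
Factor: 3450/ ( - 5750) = - 3^1*5^(-1) = -3/5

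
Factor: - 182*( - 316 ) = 57512 = 2^3*7^1 * 13^1* 79^1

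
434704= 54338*8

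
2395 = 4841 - 2446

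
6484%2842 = 800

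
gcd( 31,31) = 31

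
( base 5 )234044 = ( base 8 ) 20711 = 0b10000111001001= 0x21c9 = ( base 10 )8649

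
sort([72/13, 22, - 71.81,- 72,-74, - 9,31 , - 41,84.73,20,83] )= [ - 74, - 72,-71.81, - 41, - 9, 72/13, 20, 22, 31,83,84.73] 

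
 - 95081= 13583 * (  -  7)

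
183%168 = 15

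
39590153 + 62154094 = 101744247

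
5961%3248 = 2713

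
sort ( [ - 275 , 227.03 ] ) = [ - 275,  227.03]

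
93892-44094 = 49798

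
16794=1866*9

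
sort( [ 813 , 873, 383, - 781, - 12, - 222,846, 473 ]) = [-781, - 222, - 12,383,473,813,846,873] 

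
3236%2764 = 472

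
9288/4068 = 258/113 =2.28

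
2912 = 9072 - 6160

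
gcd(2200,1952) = 8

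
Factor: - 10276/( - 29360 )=2^( - 2 )*5^( - 1 )*7^1 = 7/20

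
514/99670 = 257/49835 =0.01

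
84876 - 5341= 79535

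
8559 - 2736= 5823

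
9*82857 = 745713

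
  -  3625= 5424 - 9049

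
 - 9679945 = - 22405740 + 12725795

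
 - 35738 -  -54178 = 18440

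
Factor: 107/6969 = 3^ ( - 1 )*23^( - 1 )*101^ (- 1)*107^1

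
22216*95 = 2110520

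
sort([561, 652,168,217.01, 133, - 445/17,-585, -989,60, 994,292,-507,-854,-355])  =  [  -  989,-854, - 585, - 507, - 355, - 445/17 , 60,133,168, 217.01, 292,561, 652,994]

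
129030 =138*935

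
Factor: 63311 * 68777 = 63311^1 *68777^1 = 4354340647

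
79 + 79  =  158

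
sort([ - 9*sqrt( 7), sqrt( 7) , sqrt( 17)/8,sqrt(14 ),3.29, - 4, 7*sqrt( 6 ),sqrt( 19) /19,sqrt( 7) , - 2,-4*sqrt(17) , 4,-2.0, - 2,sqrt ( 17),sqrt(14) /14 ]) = [ - 9 * sqrt( 7), - 4*sqrt(17), - 4, - 2,-2.0,  -  2,sqrt( 19) /19,sqrt( 14) /14,sqrt( 17 )/8, sqrt(7),sqrt(7 ),3.29, sqrt(14), 4,sqrt(17),7*sqrt(  6) ] 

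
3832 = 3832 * 1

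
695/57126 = 695/57126 =0.01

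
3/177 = 1/59 = 0.02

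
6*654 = 3924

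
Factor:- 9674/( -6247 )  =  2^1*7^1*  691^1*6247^( - 1)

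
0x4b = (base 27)2l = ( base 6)203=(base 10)75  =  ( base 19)3i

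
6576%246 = 180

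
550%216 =118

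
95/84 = 1+11/84 = 1.13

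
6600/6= 1100=1100.00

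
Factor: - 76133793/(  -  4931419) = 3^1*199^( - 1)*821^1*24781^( - 1)*30911^1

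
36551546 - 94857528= - 58305982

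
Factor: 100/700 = 7^(-1) = 1/7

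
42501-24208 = 18293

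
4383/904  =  4383/904=4.85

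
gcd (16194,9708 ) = 6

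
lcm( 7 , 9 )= 63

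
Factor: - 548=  - 2^2 * 137^1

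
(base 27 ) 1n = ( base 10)50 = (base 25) 20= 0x32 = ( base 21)28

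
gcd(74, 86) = 2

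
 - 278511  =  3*( - 92837)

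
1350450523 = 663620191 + 686830332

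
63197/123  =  63197/123 = 513.80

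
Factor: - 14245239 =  - 3^1*4748413^1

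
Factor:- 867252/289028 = - 216813/72257= - 3^1*19^(-1) * 3803^(-1 ) * 72271^1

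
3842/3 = 3842/3  =  1280.67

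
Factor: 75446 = 2^1*7^1*17^1*317^1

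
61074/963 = 63+45/107=63.42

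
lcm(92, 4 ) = 92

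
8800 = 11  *800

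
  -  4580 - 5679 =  - 10259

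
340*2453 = 834020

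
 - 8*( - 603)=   4824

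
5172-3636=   1536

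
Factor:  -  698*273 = -190554 = - 2^1*3^1*7^1 * 13^1 * 349^1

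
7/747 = 7/747 = 0.01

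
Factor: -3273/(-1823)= 3^1 * 1091^1*1823^( - 1)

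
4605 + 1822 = 6427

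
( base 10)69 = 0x45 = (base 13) 54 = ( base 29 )2B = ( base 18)3F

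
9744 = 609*16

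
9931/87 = 9931/87 = 114.15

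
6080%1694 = 998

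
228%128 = 100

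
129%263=129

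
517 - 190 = 327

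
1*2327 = 2327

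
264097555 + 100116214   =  364213769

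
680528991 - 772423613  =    -  91894622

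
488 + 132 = 620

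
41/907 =41/907 = 0.05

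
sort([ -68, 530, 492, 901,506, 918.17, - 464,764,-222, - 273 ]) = [-464 ,-273, - 222,  -  68, 492, 506,530 , 764, 901, 918.17 ] 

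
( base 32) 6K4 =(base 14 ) 268C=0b1101010000100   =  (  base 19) IF5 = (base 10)6788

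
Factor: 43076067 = 3^1*43^1*333923^1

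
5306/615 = 8 + 386/615 = 8.63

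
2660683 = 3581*743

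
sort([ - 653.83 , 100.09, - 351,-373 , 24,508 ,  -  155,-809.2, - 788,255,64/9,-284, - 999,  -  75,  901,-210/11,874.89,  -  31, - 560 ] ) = [ - 999 ,-809.2,  -  788, -653.83, - 560, - 373, - 351, - 284, - 155, - 75, - 31, -210/11,64/9,24, 100.09,255,  508, 874.89,901]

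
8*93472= 747776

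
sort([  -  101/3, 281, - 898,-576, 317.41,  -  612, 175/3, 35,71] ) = [ - 898,  -  612,-576, - 101/3, 35,  175/3,71,281, 317.41 ] 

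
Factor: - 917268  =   - 2^2 * 3^1 *11^1 * 6949^1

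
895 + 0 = 895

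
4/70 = 2/35 = 0.06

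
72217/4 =72217/4=   18054.25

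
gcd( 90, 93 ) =3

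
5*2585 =12925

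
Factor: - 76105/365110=-2^( - 1 ) * 29^( - 1) * 31^1* 491^1*1259^( -1 ) = - 15221/73022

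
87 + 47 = 134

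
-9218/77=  - 838/7= - 119.71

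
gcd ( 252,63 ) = 63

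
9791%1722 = 1181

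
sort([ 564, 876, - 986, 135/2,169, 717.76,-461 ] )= [-986, - 461,135/2, 169,564,717.76, 876] 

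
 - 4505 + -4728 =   -  9233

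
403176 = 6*67196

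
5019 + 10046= 15065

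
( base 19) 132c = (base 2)1111100111000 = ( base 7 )32205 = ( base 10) 7992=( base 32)7po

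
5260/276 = 19 + 4/69=19.06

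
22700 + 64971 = 87671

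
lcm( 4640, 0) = 0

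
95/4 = 95/4 = 23.75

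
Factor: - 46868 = - 2^2*11717^1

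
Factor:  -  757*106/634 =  - 40121/317  =  - 53^1*  317^( - 1 )*757^1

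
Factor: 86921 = 17^1*5113^1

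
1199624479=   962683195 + 236941284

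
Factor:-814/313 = - 2^1 * 11^1 * 37^1*313^( - 1)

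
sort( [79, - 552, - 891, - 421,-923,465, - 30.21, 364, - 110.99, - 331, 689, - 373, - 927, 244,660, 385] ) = [ - 927, - 923 , - 891 , - 552, - 421, - 373 ,-331, - 110.99,  -  30.21,79, 244, 364, 385,465, 660, 689]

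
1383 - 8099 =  - 6716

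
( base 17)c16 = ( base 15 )107b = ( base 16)DA3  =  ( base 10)3491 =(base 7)13115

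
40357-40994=-637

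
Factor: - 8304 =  - 2^4*3^1 * 173^1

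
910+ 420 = 1330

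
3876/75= 51 + 17/25 = 51.68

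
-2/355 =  - 2/355 = -0.01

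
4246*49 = 208054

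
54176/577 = 93 + 515/577  =  93.89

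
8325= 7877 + 448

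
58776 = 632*93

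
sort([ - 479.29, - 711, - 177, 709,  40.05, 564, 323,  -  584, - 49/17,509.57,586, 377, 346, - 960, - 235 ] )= [ - 960  ,-711,- 584, - 479.29, - 235, - 177, - 49/17, 40.05, 323,346, 377,509.57, 564, 586,709]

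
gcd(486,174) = 6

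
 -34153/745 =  - 34153/745 = - 45.84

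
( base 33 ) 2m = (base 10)88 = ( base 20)48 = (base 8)130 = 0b1011000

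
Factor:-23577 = -3^1*29^1*271^1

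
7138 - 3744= 3394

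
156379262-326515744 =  - 170136482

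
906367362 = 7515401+898851961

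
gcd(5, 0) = 5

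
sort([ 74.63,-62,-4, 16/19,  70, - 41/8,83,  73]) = [ - 62, - 41/8,-4, 16/19,70,73, 74.63, 83] 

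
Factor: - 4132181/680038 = -2^(-1)*29^1*71^( - 1)* 89^1* 1601^1*4789^ ( - 1 )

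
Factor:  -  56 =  -2^3*7^1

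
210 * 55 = 11550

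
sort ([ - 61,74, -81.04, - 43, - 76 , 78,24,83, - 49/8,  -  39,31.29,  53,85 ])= [  -  81.04,-76,-61, - 43, -39, - 49/8,24,  31.29,53,74,78,  83,85 ]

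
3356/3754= 1678/1877  =  0.89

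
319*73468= 23436292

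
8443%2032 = 315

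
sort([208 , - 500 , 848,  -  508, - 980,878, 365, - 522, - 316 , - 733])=[  -  980, - 733, - 522, - 508, - 500 ,-316, 208 , 365 , 848,  878 ] 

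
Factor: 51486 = 2^1*3^1*8581^1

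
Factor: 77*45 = 3^2  *  5^1*7^1*11^1 = 3465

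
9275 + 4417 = 13692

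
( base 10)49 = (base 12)41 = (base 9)54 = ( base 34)1f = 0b110001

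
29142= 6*4857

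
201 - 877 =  - 676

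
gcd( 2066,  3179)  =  1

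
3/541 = 3/541 = 0.01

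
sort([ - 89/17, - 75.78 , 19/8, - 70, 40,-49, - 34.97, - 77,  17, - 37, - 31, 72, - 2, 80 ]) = [ - 77, - 75.78, - 70, - 49, - 37,-34.97, - 31 ,-89/17, - 2, 19/8, 17, 40, 72, 80] 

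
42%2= 0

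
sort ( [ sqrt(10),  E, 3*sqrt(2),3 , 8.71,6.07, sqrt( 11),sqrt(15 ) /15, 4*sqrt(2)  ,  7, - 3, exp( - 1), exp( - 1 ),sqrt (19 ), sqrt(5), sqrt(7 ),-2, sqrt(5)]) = [ - 3, - 2, sqrt(15)/15  ,  exp ( - 1), exp( - 1), sqrt(5), sqrt(5), sqrt ( 7 ), E, 3,sqrt(10), sqrt(11), 3*sqrt(2 ),sqrt( 19),4*sqrt(2), 6.07, 7,8.71]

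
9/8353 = 9/8353= 0.00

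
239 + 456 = 695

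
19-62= - 43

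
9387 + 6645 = 16032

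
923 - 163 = 760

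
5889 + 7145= 13034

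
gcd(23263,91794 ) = 1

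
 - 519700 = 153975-673675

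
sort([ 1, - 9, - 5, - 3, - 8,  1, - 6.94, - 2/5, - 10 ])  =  [ - 10, - 9, - 8, - 6.94, - 5, - 3, - 2/5,1,  1 ]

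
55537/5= 55537/5 = 11107.40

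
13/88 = 13/88 =0.15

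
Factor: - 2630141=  - 101^1*26041^1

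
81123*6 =486738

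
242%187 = 55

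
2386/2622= 1193/1311 =0.91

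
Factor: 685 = 5^1*137^1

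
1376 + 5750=7126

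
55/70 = 11/14 = 0.79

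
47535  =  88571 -41036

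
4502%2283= 2219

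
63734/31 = 2055+29/31  =  2055.94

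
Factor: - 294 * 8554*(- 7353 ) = 18491883228 = 2^2 * 3^3* 7^3 * 13^1*19^1* 43^1 * 47^1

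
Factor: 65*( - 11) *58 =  - 2^1*5^1*11^1*13^1*29^1 = -  41470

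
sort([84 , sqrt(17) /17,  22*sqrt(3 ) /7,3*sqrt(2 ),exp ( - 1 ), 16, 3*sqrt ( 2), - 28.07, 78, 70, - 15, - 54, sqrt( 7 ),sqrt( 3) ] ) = [-54,  -  28.07, - 15, sqrt(17) /17, exp (-1),sqrt( 3)  ,  sqrt(7 ) , 3*sqrt( 2),3*sqrt( 2), 22*sqrt(3) /7, 16 , 70, 78, 84 ]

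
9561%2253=549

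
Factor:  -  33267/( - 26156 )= 2559/2012 = 2^( - 2 )* 3^1* 503^( -1)*853^1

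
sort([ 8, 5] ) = [ 5,8]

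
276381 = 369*749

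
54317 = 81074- 26757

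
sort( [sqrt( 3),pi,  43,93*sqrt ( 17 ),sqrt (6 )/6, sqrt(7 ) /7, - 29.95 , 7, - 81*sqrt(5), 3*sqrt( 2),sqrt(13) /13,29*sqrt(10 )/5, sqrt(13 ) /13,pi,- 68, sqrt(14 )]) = [ - 81 * sqrt (5), - 68, - 29.95, sqrt(13)/13,  sqrt(  13) /13,sqrt(7)/7 , sqrt(6 )/6,sqrt(3 ),  pi,pi,sqrt( 14),3*sqrt (2 ),7,29*sqrt(10 )/5,43,93*sqrt ( 17)]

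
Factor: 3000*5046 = 2^4*3^2*5^3*29^2 = 15138000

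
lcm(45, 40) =360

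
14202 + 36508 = 50710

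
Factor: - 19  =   - 19^1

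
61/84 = 61/84=0.73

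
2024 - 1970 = 54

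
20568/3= 6856= 6856.00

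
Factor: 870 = 2^1 * 3^1*5^1 * 29^1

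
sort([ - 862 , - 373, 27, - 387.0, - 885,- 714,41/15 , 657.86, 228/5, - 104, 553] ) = [ - 885, - 862,  -  714 , - 387.0, - 373 , - 104,41/15 , 27, 228/5,553 , 657.86]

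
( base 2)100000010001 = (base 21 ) 4e7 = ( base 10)2065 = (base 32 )20h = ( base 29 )2D6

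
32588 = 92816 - 60228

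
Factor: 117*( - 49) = -5733 = - 3^2*7^2*13^1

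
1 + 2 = 3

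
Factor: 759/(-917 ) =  - 3^1*7^( - 1 )*11^1 *23^1*131^(-1)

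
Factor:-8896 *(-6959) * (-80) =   -  2^10 * 5^1 * 139^1*6959^1= - 4952581120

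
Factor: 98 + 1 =3^2*11^1 = 99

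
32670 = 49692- 17022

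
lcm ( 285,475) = 1425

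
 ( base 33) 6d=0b11010011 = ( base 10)211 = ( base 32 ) 6j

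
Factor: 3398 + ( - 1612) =2^1*19^1*47^1 = 1786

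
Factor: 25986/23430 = 61/55= 5^( - 1)*11^(  -  1)*61^1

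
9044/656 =2261/164  =  13.79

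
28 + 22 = 50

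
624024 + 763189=1387213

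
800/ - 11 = - 73+3/11 = -  72.73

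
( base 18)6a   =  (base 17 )6G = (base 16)76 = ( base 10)118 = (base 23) 53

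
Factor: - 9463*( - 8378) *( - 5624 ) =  - 2^4*19^1 * 37^1*59^1*71^1*9463^1 = - 445876422736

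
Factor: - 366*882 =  - 2^2*3^3 * 7^2 * 61^1 = - 322812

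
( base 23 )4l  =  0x71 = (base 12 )95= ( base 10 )113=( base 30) 3n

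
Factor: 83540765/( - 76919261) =  -  5^1*7^1 * 11^1*97^1 * 2237^1 * 76919261^(-1)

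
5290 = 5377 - 87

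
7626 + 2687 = 10313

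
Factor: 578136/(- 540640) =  - 2^(  -  2 )* 3^1*5^( - 1)*13^1 * 17^1*31^( -1) = -663/620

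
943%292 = 67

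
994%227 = 86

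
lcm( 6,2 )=6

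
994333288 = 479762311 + 514570977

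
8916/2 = 4458 =4458.00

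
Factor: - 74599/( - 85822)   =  2^( -1 )*7^1 * 11^( - 1)*47^( - 1)*83^( - 1)*10657^1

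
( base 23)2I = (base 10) 64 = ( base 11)59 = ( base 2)1000000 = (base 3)2101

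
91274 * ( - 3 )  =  -273822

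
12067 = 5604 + 6463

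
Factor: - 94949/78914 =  - 2^(  -  1 )*11^ ( - 1 )*17^( - 1)*211^( - 1 )* 94949^1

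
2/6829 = 2/6829=0.00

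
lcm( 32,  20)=160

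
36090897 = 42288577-6197680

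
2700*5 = 13500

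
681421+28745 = 710166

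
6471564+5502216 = 11973780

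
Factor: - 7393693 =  - 271^1*27283^1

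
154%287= 154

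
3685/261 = 3685/261 = 14.12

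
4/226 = 2/113 = 0.02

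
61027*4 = 244108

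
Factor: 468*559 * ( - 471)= - 123219252 = - 2^2 * 3^3*13^2 * 43^1 * 157^1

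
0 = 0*2482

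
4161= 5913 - 1752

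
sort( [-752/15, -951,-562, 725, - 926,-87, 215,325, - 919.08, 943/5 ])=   [ - 951, - 926,- 919.08, -562 , - 87,  -  752/15, 943/5, 215, 325,725 ]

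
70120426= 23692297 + 46428129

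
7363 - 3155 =4208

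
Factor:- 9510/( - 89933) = 2^1*3^1*5^1*139^( - 1 )*317^1*647^( - 1)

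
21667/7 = 3095  +  2/7   =  3095.29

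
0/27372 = 0 = 0.00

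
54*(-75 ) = -4050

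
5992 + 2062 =8054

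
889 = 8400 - 7511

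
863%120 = 23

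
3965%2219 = 1746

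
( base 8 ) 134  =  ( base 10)92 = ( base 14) 68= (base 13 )71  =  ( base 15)62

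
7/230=7/230=0.03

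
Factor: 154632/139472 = 51/46 = 2^( - 1 ) * 3^1*17^1*23^(-1 )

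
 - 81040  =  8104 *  (-10) 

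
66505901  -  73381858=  - 6875957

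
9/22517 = 9/22517 = 0.00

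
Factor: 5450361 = 3^1*7^1*53^1* 59^1*83^1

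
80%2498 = 80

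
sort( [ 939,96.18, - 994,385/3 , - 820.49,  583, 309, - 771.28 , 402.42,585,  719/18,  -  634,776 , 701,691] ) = [-994, - 820.49, - 771.28, - 634 , 719/18,96.18,  385/3,309, 402.42,583,585,691, 701,  776, 939]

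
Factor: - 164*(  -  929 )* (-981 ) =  - 149461236 = - 2^2*3^2 * 41^1 * 109^1*929^1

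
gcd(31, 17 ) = 1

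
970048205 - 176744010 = 793304195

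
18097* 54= 977238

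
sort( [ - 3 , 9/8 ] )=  [-3, 9/8]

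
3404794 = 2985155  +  419639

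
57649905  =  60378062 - 2728157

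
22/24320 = 11/12160 =0.00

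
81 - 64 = 17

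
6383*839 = 5355337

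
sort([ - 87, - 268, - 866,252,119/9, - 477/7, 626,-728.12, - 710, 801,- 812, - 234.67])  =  [ - 866, - 812, - 728.12, - 710, - 268,-234.67,-87, - 477/7, 119/9,  252,626,801 ]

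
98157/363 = 270 + 49/121 = 270.40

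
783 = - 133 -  - 916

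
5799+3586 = 9385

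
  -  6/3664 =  - 3/1832  =  -0.00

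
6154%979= 280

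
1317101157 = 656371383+660729774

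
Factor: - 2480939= - 887^1*2797^1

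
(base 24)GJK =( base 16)25DC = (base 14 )3764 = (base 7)40154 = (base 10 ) 9692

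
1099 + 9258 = 10357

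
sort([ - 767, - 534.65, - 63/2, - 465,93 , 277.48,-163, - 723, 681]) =[ - 767, - 723, - 534.65, - 465, - 163 ,-63/2,93, 277.48 , 681]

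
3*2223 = 6669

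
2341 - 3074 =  - 733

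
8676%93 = 27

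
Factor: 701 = 701^1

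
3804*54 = 205416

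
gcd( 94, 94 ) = 94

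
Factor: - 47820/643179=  - 20/269 = - 2^2 * 5^1 * 269^( - 1 ) 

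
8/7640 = 1/955 = 0.00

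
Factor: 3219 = 3^1*29^1*37^1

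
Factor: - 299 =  - 13^1*23^1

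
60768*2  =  121536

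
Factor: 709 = 709^1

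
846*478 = 404388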